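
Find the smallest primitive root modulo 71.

φ(71) = 71 − 1 = 70 = 2 · 5 · 7.
Test candidates g = 2, 3, … against the prime factors q ∈ {2, 5, 7} of φ(71): g is a generator iff g^(70/q) ≢ 1 for every such q.
g = 2: 2^35 ≡ 1 — hits 1, so not a primitive root.
g = 3: 3^35 ≡ 1 — hits 1, so not a primitive root.
g = 4: 4^35 ≡ 1 — hits 1, so not a primitive root.
g = 5: 5^35 ≡ 1 — hits 1, so not a primitive root.
g = 6: 6^35 ≡ 1 — hits 1, so not a primitive root.
g = 7: 7^35 ≡ 70; 7^14 ≡ 54; 7^10 ≡ 45 — none is 1, so 7 is a primitive root.
Hence the least primitive root of 71 is 7.

7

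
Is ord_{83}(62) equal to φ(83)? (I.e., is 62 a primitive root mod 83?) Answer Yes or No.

φ(83) = 83 − 1 = 82 = 2 · 41.
It suffices to check that the order of 62 is not a proper divisor of 82: compute 62^(82/q) for q ∈ {2, 41}.
62^41 ≡ 82 (mod 83)  [q = 2: ≢ 1 ✓]
62^2 ≡ 26 (mod 83)  [q = 41: ≢ 1 ✓]
All checks pass, so 62 has order 82 and is a primitive root modulo 83.

Yes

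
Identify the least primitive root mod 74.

φ(74) = φ(2)·φ(37) = 1·36 = 36 = 2^2 · 3^2.
Test candidates g = 2, 3, … against the prime factors q ∈ {2, 3} of φ(74): g is a generator iff g^(36/q) ≢ 1 for every such q.
g = 2: gcd(2, 74) = 2 > 1, not a unit — skip.
g = 3: 3^18 ≡ 1 — hits 1, so not a primitive root.
g = 4: gcd(4, 74) = 2 > 1, not a unit — skip.
g = 5: 5^18 ≡ 73; 5^12 ≡ 47 — none is 1, so 5 is a primitive root.
Hence the least primitive root of 74 is 5.

5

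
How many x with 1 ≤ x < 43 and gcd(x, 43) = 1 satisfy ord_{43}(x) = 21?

12

φ(43) = 43 − 1 = 42 = 2 · 3 · 7.
Since (Z/43Z)^× is cyclic of order 42, the number of elements of order d is φ(d) when d | 42 and 0 otherwise.
21 = 3 · 7 divides 42, and φ(21) = 12.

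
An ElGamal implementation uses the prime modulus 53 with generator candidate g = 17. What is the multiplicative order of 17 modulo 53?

26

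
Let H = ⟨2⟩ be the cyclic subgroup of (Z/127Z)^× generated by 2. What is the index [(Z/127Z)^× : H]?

18

The order of 2 must divide φ(127) = 127 − 1 = 126 = 2 · 3^2 · 7.
Divisors of 126: 1, 2, 3, 6, 7, 9, 14, 18, 21, 42, 63, 126.
Check 2^d mod 127 for each divisor in increasing order:
2^1 ≡ 2 (mod 127)
2^2 ≡ 4 (mod 127)
2^3 ≡ 8 (mod 127)
2^6 ≡ 64 (mod 127)
2^7 ≡ 1 (mod 127) ✓
Thus |⟨2⟩| = ord(2) = 7.
The index is φ(127) / ord(2) = 126 / 7 = 18.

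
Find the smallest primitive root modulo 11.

φ(11) = 11 − 1 = 10 = 2 · 5.
g is a primitive root iff g^(10/q) ≢ 1 (mod 11) for each prime q ∈ {2, 5}.
g = 2: 2^5 ≡ 10; 2^2 ≡ 4 — none is 1, so 2 is a primitive root.
Hence the least primitive root of 11 is 2.

2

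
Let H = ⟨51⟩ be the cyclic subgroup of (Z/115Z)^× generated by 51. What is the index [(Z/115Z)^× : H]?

4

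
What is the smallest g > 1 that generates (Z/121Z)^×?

2

φ(121) = φ(11^2) = 11·(11−1) = 110 = 2 · 5 · 11.
g is a primitive root iff g^(110/q) ≢ 1 (mod 121) for each prime q ∈ {2, 5, 11}.
g = 2: 2^55 ≡ 120; 2^22 ≡ 81; 2^10 ≡ 56 — none is 1, so 2 is a primitive root.
So 2 is the smallest generator of (Z/121Z)^×.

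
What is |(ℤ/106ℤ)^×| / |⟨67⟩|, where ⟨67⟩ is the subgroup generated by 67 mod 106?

ord(67) | φ(106) = φ(2)·φ(53) = 1·52 = 52 = 2^2 · 13.
Divisors of 52: 1, 2, 4, 13, 26, 52.
Compute 67^d (mod 106) for the divisors d until we hit 1:
67^1 ≡ 67 (mod 106)
67^2 ≡ 37 (mod 106)
67^4 ≡ 97 (mod 106)
67^13 ≡ 23 (mod 106)
67^26 ≡ 105 (mod 106)
67^52 ≡ 1 (mod 106) ✓
So ord_106(67) = 52, hence |⟨67⟩| = 52.
[(Z/106Z)^× : ⟨67⟩] = 52/52 = 1.

1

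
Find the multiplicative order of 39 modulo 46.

The order of 39 must divide φ(46) = φ(2)·φ(23) = 1·22 = 22 = 2 · 11.
Divisors of 22: 1, 2, 11, 22.
Compute 39^d (mod 46) for the divisors d until we hit 1:
39^1 ≡ 39
39^2 ≡ 3
39^11 ≡ 1
So ord_46(39) = 11.

11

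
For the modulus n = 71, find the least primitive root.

7

φ(71) = 71 − 1 = 70 = 2 · 5 · 7.
Test candidates g = 2, 3, … against the prime factors q ∈ {2, 5, 7} of φ(71): g is a generator iff g^(70/q) ≢ 1 for every such q.
g = 2: 2^35 ≡ 1 — hits 1, so not a primitive root.
g = 3: 3^35 ≡ 1 — hits 1, so not a primitive root.
g = 4: 4^35 ≡ 1 — hits 1, so not a primitive root.
g = 5: 5^35 ≡ 1 — hits 1, so not a primitive root.
g = 6: 6^35 ≡ 1 — hits 1, so not a primitive root.
g = 7: 7^35 ≡ 70; 7^14 ≡ 54; 7^10 ≡ 45 — none is 1, so 7 is a primitive root.
Hence the least primitive root of 71 is 7.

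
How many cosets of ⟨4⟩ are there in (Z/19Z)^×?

2

ord(4) | φ(19) = 19 − 1 = 18 = 2 · 3^2.
Divisors of 18: 1, 2, 3, 6, 9, 18.
Compute 4^d (mod 19) for the divisors d until we hit 1:
4^1 ≡ 4 (mod 19)
4^2 ≡ 16 (mod 19)
4^3 ≡ 7 (mod 19)
4^6 ≡ 11 (mod 19)
4^9 ≡ 1 (mod 19) ✓
The order of 4 is 9, so the subgroup it generates has 9 elements.
Index = |(Z/19Z)^×| / |⟨4⟩| = 18 / 9 = 2.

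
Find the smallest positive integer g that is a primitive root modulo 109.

φ(109) = 109 − 1 = 108 = 2^2 · 3^3.
g is a primitive root iff g^(108/q) ≢ 1 (mod 109) for each prime q ∈ {2, 3}.
g = 2: 2^54 ≡ 108; 2^36 ≡ 1 — hits 1, so not a primitive root.
g = 3: 3^54 ≡ 1 — hits 1, so not a primitive root.
g = 4: 4^54 ≡ 1 — hits 1, so not a primitive root.
g = 5: 5^54 ≡ 1 — hits 1, so not a primitive root.
g = 6: 6^54 ≡ 108; 6^36 ≡ 63 — none is 1, so 6 is a primitive root.
The smallest primitive root modulo 109 is 6.

6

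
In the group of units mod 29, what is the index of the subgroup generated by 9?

ord(9) | φ(29) = 29 − 1 = 28 = 2^2 · 7.
Divisors of 28: 1, 2, 4, 7, 14, 28.
Test each divisor d:
9^1 ≡ 9 (mod 29)
9^2 ≡ 23 (mod 29)
9^4 ≡ 7 (mod 29)
9^7 ≡ 28 (mod 29)
9^14 ≡ 1 (mod 29) ✓
Thus |⟨9⟩| = ord(9) = 14.
[(Z/29Z)^× : ⟨9⟩] = 28/14 = 2.

2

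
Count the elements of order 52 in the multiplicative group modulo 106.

24

φ(106) = φ(2)·φ(53) = 1·52 = 52 = 2^2 · 13.
Since (Z/106Z)^× is cyclic of order 52, the number of elements of order d is φ(d) when d | 52 and 0 otherwise.
52 = 2^2 · 13 divides 52, and φ(52) = 24.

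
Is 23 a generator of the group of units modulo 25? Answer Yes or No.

Yes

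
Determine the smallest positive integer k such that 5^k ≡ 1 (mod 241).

By Lagrange's theorem, ord_241(5) divides φ(241) = 241 − 1 = 240 = 2^4 · 3 · 5.
Divisors of 240: 1, 2, 3, 4, 5, 6, 8, 10, 12, 15, 16, 20, 24, 30, 40, 48, 60, 80, 120, 240.
Compute 5^d (mod 241) for the divisors d until we hit 1:
5^1 ≡ 5
5^2 ≡ 25
5^3 ≡ 125
5^4 ≡ 143
5^5 ≡ 233
5^6 ≡ 201
5^8 ≡ 205
5^10 ≡ 64
5^12 ≡ 154
5^15 ≡ 211
5^16 ≡ 91
5^20 ≡ 240
5^24 ≡ 98
5^30 ≡ 177
5^40 ≡ 1
Therefore the multiplicative order of 5 modulo 241 is 40.

40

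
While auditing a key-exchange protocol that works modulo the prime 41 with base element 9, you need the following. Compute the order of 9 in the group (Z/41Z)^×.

The order of 9 must divide φ(41) = 41 − 1 = 40 = 2^3 · 5.
Divisors of 40: 1, 2, 4, 5, 8, 10, 20, 40.
Compute 9^d (mod 41) for the divisors d until we hit 1:
9^1 ≡ 9 (mod 41)
9^2 ≡ 40 (mod 41)
9^4 ≡ 1 (mod 41) ✓
The smallest such exponent is 4, so the order of 9 is 4.

4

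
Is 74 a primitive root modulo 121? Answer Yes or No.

Yes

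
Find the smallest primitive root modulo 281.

3

φ(281) = 281 − 1 = 280 = 2^3 · 5 · 7.
g is a primitive root iff g^(280/q) ≢ 1 (mod 281) for each prime q ∈ {2, 5, 7}.
g = 2: 2^140 ≡ 1 — hits 1, so not a primitive root.
g = 3: 3^140 ≡ 280; 3^56 ≡ 86; 3^40 ≡ 249 — none is 1, so 3 is a primitive root.
So 3 is the smallest generator of (Z/281Z)^×.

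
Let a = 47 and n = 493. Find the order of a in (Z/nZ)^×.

28

ord(47) | φ(493) = φ(17·29) = (17−1)·(29−1) = 16·28 = 448 = 2^6 · 7.
Divisors of 448: 1, 2, 4, 7, 8, 14, 16, 28, 32, 56, 64, 112, 224, 448.
Compute 47^d (mod 493) for the divisors d until we hit 1:
47^1 ≡ 47 (mod 493)
47^2 ≡ 237 (mod 493)
47^4 ≡ 460 (mod 493)
47^7 ≡ 191 (mod 493)
47^8 ≡ 103 (mod 493)
47^14 ≡ 492 (mod 493)
47^16 ≡ 256 (mod 493)
47^28 ≡ 1 (mod 493) ✓
So ord_493(47) = 28.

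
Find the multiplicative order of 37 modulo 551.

28

By Lagrange's theorem, ord_551(37) divides φ(551) = φ(19·29) = (19−1)·(29−1) = 18·28 = 504 = 2^3 · 3^2 · 7.
Divisors of 504: 1, 2, 3, 4, 6, 7, 8, 9, 12, 14, 18, 21, 24, 28, 36, 42, 56, 63, 72, 84, 126, 168, 252, 504.
Compute 37^d (mod 551) for the divisors d until we hit 1:
37^1 ≡ 37
37^2 ≡ 267
37^3 ≡ 512
37^4 ≡ 210
37^6 ≡ 419
37^7 ≡ 75
37^8 ≡ 20
37^9 ≡ 189
37^12 ≡ 343
37^14 ≡ 115
37^18 ≡ 457
37^21 ≡ 360
37^24 ≡ 286
37^28 ≡ 1
Therefore the multiplicative order of 37 modulo 551 is 28.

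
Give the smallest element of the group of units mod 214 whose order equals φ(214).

φ(214) = φ(2)·φ(107) = 1·106 = 106 = 2 · 53.
Test candidates g = 2, 3, … against the prime factors q ∈ {2, 53} of φ(214): g is a generator iff g^(106/q) ≢ 1 for every such q.
g = 2: gcd(2, 214) = 2 > 1, not a unit — skip.
g = 3: 3^53 ≡ 1 — hits 1, so not a primitive root.
g = 4: gcd(4, 214) = 2 > 1, not a unit — skip.
g = 5: 5^53 ≡ 213; 5^2 ≡ 25 — none is 1, so 5 is a primitive root.
The smallest primitive root modulo 214 is 5.

5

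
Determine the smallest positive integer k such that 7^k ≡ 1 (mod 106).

Since 7 ∈ (Z/106Z)^×, its order divides φ(106) = φ(2)·φ(53) = 1·52 = 52 = 2^2 · 13.
Divisors of 52: 1, 2, 4, 13, 26, 52.
Check 7^d mod 106 for each divisor in increasing order:
7^1 ≡ 7 (mod 106)
7^2 ≡ 49 (mod 106)
7^4 ≡ 69 (mod 106)
7^13 ≡ 105 (mod 106)
7^26 ≡ 1 (mod 106) ✓
So ord_106(7) = 26.

26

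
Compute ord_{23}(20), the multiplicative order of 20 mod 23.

22

Since 20 ∈ (Z/23Z)^×, its order divides φ(23) = 23 − 1 = 22 = 2 · 11.
Divisors of 22: 1, 2, 11, 22.
Evaluate successive powers at the divisors of 22:
20^1 ≡ 20 (mod 23)
20^2 ≡ 9 (mod 23)
20^11 ≡ 22 (mod 23)
20^22 ≡ 1 (mod 23) ✓
The smallest such exponent is 22, so the order of 20 is 22.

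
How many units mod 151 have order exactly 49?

0

φ(151) = 151 − 1 = 150 = 2 · 3 · 5^2.
Since (Z/151Z)^× is cyclic of order 150, the number of elements of order d is φ(d) when d | 150 and 0 otherwise.
Since 49 ∤ 150, the count is 0.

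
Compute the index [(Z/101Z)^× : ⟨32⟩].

5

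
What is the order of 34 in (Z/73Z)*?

ord(34) | φ(73) = 73 − 1 = 72 = 2^3 · 3^2.
Divisors of 72: 1, 2, 3, 4, 6, 8, 9, 12, 18, 24, 36, 72.
Compute 34^d (mod 73) for the divisors d until we hit 1:
34^1 ≡ 34
34^2 ≡ 61
34^3 ≡ 30
34^4 ≡ 71
34^6 ≡ 24
34^8 ≡ 4
34^9 ≡ 63
34^12 ≡ 65
34^18 ≡ 27
34^24 ≡ 64
34^36 ≡ 72
34^72 ≡ 1
The smallest such exponent is 72, so the order of 34 is 72.

72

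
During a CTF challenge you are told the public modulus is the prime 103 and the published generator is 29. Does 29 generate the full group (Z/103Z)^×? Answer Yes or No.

No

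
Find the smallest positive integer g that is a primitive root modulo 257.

3

φ(257) = 257 − 1 = 256 = 2^8.
g is a primitive root iff g^(256/q) ≢ 1 (mod 257) for each prime q ∈ {2}.
g = 2: 2^128 ≡ 1 — hits 1, so not a primitive root.
g = 3: 3^128 ≡ 256 — none is 1, so 3 is a primitive root.
So 3 is the smallest generator of (Z/257Z)^×.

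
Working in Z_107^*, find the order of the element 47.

53

By Lagrange's theorem, ord_107(47) divides φ(107) = 107 − 1 = 106 = 2 · 53.
Divisors of 106: 1, 2, 53, 106.
Test each divisor d:
47^1 ≡ 47
47^2 ≡ 69
47^53 ≡ 1
Hence ord(47) = 53.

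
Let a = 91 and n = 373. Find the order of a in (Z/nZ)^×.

By Lagrange's theorem, ord_373(91) divides φ(373) = 373 − 1 = 372 = 2^2 · 3 · 31.
Divisors of 372: 1, 2, 3, 4, 6, 12, 31, 62, 93, 124, 186, 372.
Test each divisor d:
91^1 ≡ 91
91^2 ≡ 75
91^3 ≡ 111
91^4 ≡ 30
91^6 ≡ 12
91^12 ≡ 144
91^31 ≡ 1
So ord_373(91) = 31.

31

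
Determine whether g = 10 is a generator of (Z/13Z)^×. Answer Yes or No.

No

φ(13) = 13 − 1 = 12 = 2^2 · 3.
It suffices to check that the order of 10 is not a proper divisor of 12: compute 10^(12/q) for q ∈ {2, 3}.
10^6 ≡ 1 (mod 13)  [q = 2: ≡ 1 ✗]
10^4 ≡ 3 (mod 13)  [q = 3: ≢ 1 ✓]
10^6 ≡ 1 shows ord(10) | 6, strictly less than φ(13); not a primitive root.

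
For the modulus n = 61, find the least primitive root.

φ(61) = 61 − 1 = 60 = 2^2 · 3 · 5.
g is a primitive root iff g^(60/q) ≢ 1 (mod 61) for each prime q ∈ {2, 3, 5}.
g = 2: 2^30 ≡ 60; 2^20 ≡ 47; 2^12 ≡ 9 — none is 1, so 2 is a primitive root.
Hence the least primitive root of 61 is 2.

2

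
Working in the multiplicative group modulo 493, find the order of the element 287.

The order of 287 must divide φ(493) = φ(17·29) = (17−1)·(29−1) = 16·28 = 448 = 2^6 · 7.
Divisors of 448: 1, 2, 4, 7, 8, 14, 16, 28, 32, 56, 64, 112, 224, 448.
Test each divisor d:
287^1 ≡ 287 (mod 493)
287^2 ≡ 38 (mod 493)
287^4 ≡ 458 (mod 493)
287^7 ≡ 365 (mod 493)
287^8 ≡ 239 (mod 493)
287^14 ≡ 115 (mod 493)
287^16 ≡ 426 (mod 493)
287^28 ≡ 407 (mod 493)
287^32 ≡ 52 (mod 493)
287^56 ≡ 1 (mod 493) ✓
The smallest such exponent is 56, so the order of 287 is 56.

56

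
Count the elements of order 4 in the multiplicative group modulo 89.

φ(89) = 89 − 1 = 88 = 2^3 · 11.
Since (Z/89Z)^× is cyclic of order 88, the number of elements of order d is φ(d) when d | 88 and 0 otherwise.
4 = 2^2 divides 88, and φ(4) = 2.

2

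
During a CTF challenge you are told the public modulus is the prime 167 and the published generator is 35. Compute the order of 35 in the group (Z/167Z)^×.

The order of 35 must divide φ(167) = 167 − 1 = 166 = 2 · 83.
Divisors of 166: 1, 2, 83, 166.
Compute 35^d (mod 167) for the divisors d until we hit 1:
35^1 ≡ 35 (mod 167)
35^2 ≡ 56 (mod 167)
35^83 ≡ 166 (mod 167)
35^166 ≡ 1 (mod 167) ✓
Hence ord(35) = 166.

166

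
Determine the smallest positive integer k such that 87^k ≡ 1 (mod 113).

56

By Lagrange's theorem, ord_113(87) divides φ(113) = 113 − 1 = 112 = 2^4 · 7.
Divisors of 112: 1, 2, 4, 7, 8, 14, 16, 28, 56, 112.
Evaluate successive powers at the divisors of 112:
87^1 ≡ 87 (mod 113)
87^2 ≡ 111 (mod 113)
87^4 ≡ 4 (mod 113)
87^7 ≡ 95 (mod 113)
87^8 ≡ 16 (mod 113)
87^14 ≡ 98 (mod 113)
87^16 ≡ 30 (mod 113)
87^28 ≡ 112 (mod 113)
87^56 ≡ 1 (mod 113) ✓
Hence ord(87) = 56.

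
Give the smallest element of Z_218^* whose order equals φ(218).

φ(218) = φ(2)·φ(109) = 1·108 = 108 = 2^2 · 3^3.
Test candidates g = 2, 3, … against the prime factors q ∈ {2, 3} of φ(218): g is a generator iff g^(108/q) ≢ 1 for every such q.
g = 2: gcd(2, 218) = 2 > 1, not a unit — skip.
g = 3: 3^54 ≡ 1 — hits 1, so not a primitive root.
g = 4: gcd(4, 218) = 2 > 1, not a unit — skip.
g = 5: 5^54 ≡ 1 — hits 1, so not a primitive root.
g = 6: gcd(6, 218) = 2 > 1, not a unit — skip.
g = 7: 7^54 ≡ 1 — hits 1, so not a primitive root.
g = 8: gcd(8, 218) = 2 > 1, not a unit — skip.
g = 9: 9^54 ≡ 1 — hits 1, so not a primitive root.
g = 10: gcd(10, 218) = 2 > 1, not a unit — skip.
g = 11: 11^54 ≡ 217; 11^36 ≡ 45 — none is 1, so 11 is a primitive root.
Hence the least primitive root of 218 is 11.

11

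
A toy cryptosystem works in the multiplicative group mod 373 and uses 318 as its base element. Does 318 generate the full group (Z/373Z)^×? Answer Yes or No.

φ(373) = 373 − 1 = 372 = 2^2 · 3 · 31.
An element g generates (Z/373Z)^× iff g^(372/q) ≢ 1 (mod 373) for each prime q ∈ {2, 3, 31}.
318^186 ≡ 1 (mod 373)  [q = 2: ≡ 1 ✗]
318^124 ≡ 1 (mod 373)  [q = 3: ≡ 1 ✗]
318^12 ≡ 342 (mod 373)  [q = 31: ≢ 1 ✓]
318^186 ≡ 1 shows ord(318) | 186, strictly less than φ(373); not a primitive root.

No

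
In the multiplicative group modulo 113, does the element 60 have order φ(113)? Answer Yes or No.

φ(113) = 113 − 1 = 112 = 2^4 · 7.
It suffices to check that the order of 60 is not a proper divisor of 112: compute 60^(112/q) for q ∈ {2, 7}.
60^56 ≡ 1 (mod 113)  [q = 2: ≡ 1 ✗]
60^16 ≡ 16 (mod 113)  [q = 7: ≢ 1 ✓]
Since 60^56 ≡ 1, the order of 60 divides 56 < 112, so 60 is not a primitive root.

No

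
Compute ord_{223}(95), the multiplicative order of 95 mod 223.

Since 95 ∈ (Z/223Z)^×, its order divides φ(223) = 223 − 1 = 222 = 2 · 3 · 37.
Divisors of 222: 1, 2, 3, 6, 37, 74, 111, 222.
Compute 95^d (mod 223) for the divisors d until we hit 1:
95^1 ≡ 95
95^2 ≡ 105
95^3 ≡ 163
95^6 ≡ 32
95^37 ≡ 222
95^74 ≡ 1
The smallest such exponent is 74, so the order of 95 is 74.

74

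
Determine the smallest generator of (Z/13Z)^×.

2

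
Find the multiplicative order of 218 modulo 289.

272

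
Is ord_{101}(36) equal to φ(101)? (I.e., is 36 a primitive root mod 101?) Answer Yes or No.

φ(101) = 101 − 1 = 100 = 2^2 · 5^2.
36 is a primitive root mod 101 iff 36^(φ(101)/q) ≢ 1 for every prime q | φ(101), i.e. q ∈ {2, 5}.
36^50 ≡ 1 (mod 101)  [q = 2: ≡ 1 ✗]
36^20 ≡ 1 (mod 101)  [q = 5: ≡ 1 ✗]
36^50 ≡ 1 shows ord(36) | 50, strictly less than φ(101); not a primitive root.

No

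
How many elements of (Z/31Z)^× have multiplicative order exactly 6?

2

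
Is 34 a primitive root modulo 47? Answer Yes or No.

φ(47) = 47 − 1 = 46 = 2 · 23.
Test 34^(46/q) mod 47 for each prime factor q of 46:
34^23 ≡ 1 (mod 47)  [q = 2: ≡ 1 ✗]
34^2 ≡ 28 (mod 47)  [q = 23: ≢ 1 ✓]
34^23 ≡ 1 shows ord(34) | 23, strictly less than φ(47); not a primitive root.

No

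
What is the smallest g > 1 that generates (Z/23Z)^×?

5

φ(23) = 23 − 1 = 22 = 2 · 11.
g is a primitive root iff g^(22/q) ≢ 1 (mod 23) for each prime q ∈ {2, 11}.
g = 2: 2^11 ≡ 1 — hits 1, so not a primitive root.
g = 3: 3^11 ≡ 1 — hits 1, so not a primitive root.
g = 4: 4^11 ≡ 1 — hits 1, so not a primitive root.
g = 5: 5^11 ≡ 22; 5^2 ≡ 2 — none is 1, so 5 is a primitive root.
So 5 is the smallest generator of (Z/23Z)^×.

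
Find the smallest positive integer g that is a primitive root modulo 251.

6

φ(251) = 251 − 1 = 250 = 2 · 5^3.
Test candidates g = 2, 3, … against the prime factors q ∈ {2, 5} of φ(251): g is a generator iff g^(250/q) ≢ 1 for every such q.
g = 2: 2^125 ≡ 250; 2^50 ≡ 1 — hits 1, so not a primitive root.
g = 3: 3^125 ≡ 1 — hits 1, so not a primitive root.
g = 4: 4^125 ≡ 1 — hits 1, so not a primitive root.
g = 5: 5^125 ≡ 1 — hits 1, so not a primitive root.
g = 6: 6^125 ≡ 250; 6^50 ≡ 219 — none is 1, so 6 is a primitive root.
Hence the least primitive root of 251 is 6.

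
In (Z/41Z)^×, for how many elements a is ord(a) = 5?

4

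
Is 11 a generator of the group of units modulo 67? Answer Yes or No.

Yes

φ(67) = 67 − 1 = 66 = 2 · 3 · 11.
11 is a primitive root mod 67 iff 11^(φ(67)/q) ≢ 1 for every prime q | φ(67), i.e. q ∈ {2, 3, 11}.
11^33 ≡ 66 (mod 67)  [q = 2: ≢ 1 ✓]
11^22 ≡ 29 (mod 67)  [q = 3: ≢ 1 ✓]
11^6 ≡ 14 (mod 67)  [q = 11: ≢ 1 ✓]
All checks pass, so 11 has order 66 and is a primitive root modulo 67.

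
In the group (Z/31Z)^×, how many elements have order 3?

2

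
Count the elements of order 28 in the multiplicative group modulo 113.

12

φ(113) = 113 − 1 = 112 = 2^4 · 7.
Since (Z/113Z)^× is cyclic of order 112, the number of elements of order d is φ(d) when d | 112 and 0 otherwise.
28 = 2^2 · 7 divides 112, and φ(28) = 12.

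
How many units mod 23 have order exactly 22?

10

φ(23) = 23 − 1 = 22 = 2 · 11.
In a cyclic group of order 22, there are φ(d) elements of order d for each divisor d of 22, and zero for non-divisors.
22 = 2 · 11 divides 22, and φ(22) = 10.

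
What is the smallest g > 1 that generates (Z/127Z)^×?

3

φ(127) = 127 − 1 = 126 = 2 · 3^2 · 7.
Test candidates g = 2, 3, … against the prime factors q ∈ {2, 3, 7} of φ(127): g is a generator iff g^(126/q) ≢ 1 for every such q.
g = 2: 2^63 ≡ 1 — hits 1, so not a primitive root.
g = 3: 3^63 ≡ 126; 3^42 ≡ 107; 3^18 ≡ 4 — none is 1, so 3 is a primitive root.
Hence the least primitive root of 127 is 3.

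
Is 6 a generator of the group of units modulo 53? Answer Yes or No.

φ(53) = 53 − 1 = 52 = 2^2 · 13.
It suffices to check that the order of 6 is not a proper divisor of 52: compute 6^(52/q) for q ∈ {2, 13}.
6^26 ≡ 1 (mod 53)  [q = 2: ≡ 1 ✗]
6^4 ≡ 24 (mod 53)  [q = 13: ≢ 1 ✓]
The check at q = 2 fails, so 6 generates a proper subgroup.

No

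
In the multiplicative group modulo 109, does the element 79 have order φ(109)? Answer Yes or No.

Yes

φ(109) = 109 − 1 = 108 = 2^2 · 3^3.
An element g generates (Z/109Z)^× iff g^(108/q) ≢ 1 (mod 109) for each prime q ∈ {2, 3}.
79^54 ≡ 108 (mod 109)  [q = 2: ≢ 1 ✓]
79^36 ≡ 45 (mod 109)  [q = 3: ≢ 1 ✓]
None equal 1, so ord_109(79) = 108: 79 is a primitive root.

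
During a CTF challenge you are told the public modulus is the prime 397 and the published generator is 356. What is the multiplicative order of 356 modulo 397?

ord(356) | φ(397) = 397 − 1 = 396 = 2^2 · 3^2 · 11.
Divisors of 396: 1, 2, 3, 4, 6, 9, 11, 12, 18, 22, 33, 36, 44, 66, 99, 132, 198, 396.
Test each divisor d:
356^1 ≡ 356 (mod 397)
356^2 ≡ 93 (mod 397)
356^3 ≡ 157 (mod 397)
356^4 ≡ 312 (mod 397)
356^6 ≡ 35 (mod 397)
356^9 ≡ 334 (mod 397)
356^11 ≡ 96 (mod 397)
356^12 ≡ 34 (mod 397)
356^18 ≡ 396 (mod 397)
356^22 ≡ 85 (mod 397)
356^33 ≡ 220 (mod 397)
356^36 ≡ 1 (mod 397) ✓
Hence ord(356) = 36.

36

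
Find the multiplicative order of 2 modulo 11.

By Lagrange's theorem, ord_11(2) divides φ(11) = 11 − 1 = 10 = 2 · 5.
Divisors of 10: 1, 2, 5, 10.
Compute 2^d (mod 11) for the divisors d until we hit 1:
2^1 ≡ 2 (mod 11)
2^2 ≡ 4 (mod 11)
2^5 ≡ 10 (mod 11)
2^10 ≡ 1 (mod 11) ✓
So ord_11(2) = 10.

10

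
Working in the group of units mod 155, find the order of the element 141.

Since 141 ∈ (Z/155Z)^×, its order divides φ(155) = φ(5·31) = (5−1)·(31−1) = 4·30 = 120 = 2^3 · 3 · 5.
Divisors of 120: 1, 2, 3, 4, 5, 6, 8, 10, 12, 15, 20, 24, 30, 40, 60, 120.
Check 141^d mod 155 for each divisor in increasing order:
141^1 ≡ 141 (mod 155)
141^2 ≡ 41 (mod 155)
141^3 ≡ 46 (mod 155)
141^4 ≡ 131 (mod 155)
141^5 ≡ 26 (mod 155)
141^6 ≡ 101 (mod 155)
141^8 ≡ 111 (mod 155)
141^10 ≡ 56 (mod 155)
141^12 ≡ 126 (mod 155)
141^15 ≡ 61 (mod 155)
141^20 ≡ 36 (mod 155)
141^24 ≡ 66 (mod 155)
141^30 ≡ 1 (mod 155) ✓
So ord_155(141) = 30.

30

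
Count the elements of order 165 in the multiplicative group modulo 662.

φ(662) = φ(2)·φ(331) = 1·330 = 330 = 2 · 3 · 5 · 11.
(Z/662Z)^× is cyclic (|G| = 330); a cyclic group of order m has exactly φ(d) elements of each order d | m, and none otherwise.
165 = 3 · 5 · 11 divides 330, and φ(165) = 80.

80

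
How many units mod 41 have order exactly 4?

2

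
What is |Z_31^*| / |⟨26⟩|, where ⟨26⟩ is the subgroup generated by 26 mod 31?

5

ord(26) | φ(31) = 31 − 1 = 30 = 2 · 3 · 5.
Divisors of 30: 1, 2, 3, 5, 6, 10, 15, 30.
Check 26^d mod 31 for each divisor in increasing order:
26^1 ≡ 26 (mod 31)
26^2 ≡ 25 (mod 31)
26^3 ≡ 30 (mod 31)
26^5 ≡ 6 (mod 31)
26^6 ≡ 1 (mod 31) ✓
The order of 26 is 6, so the subgroup it generates has 6 elements.
Index = |(Z/31Z)^×| / |⟨26⟩| = 30 / 6 = 5.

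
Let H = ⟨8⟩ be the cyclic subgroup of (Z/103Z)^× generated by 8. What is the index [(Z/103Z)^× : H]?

The order of 8 must divide φ(103) = 103 − 1 = 102 = 2 · 3 · 17.
Divisors of 102: 1, 2, 3, 6, 17, 34, 51, 102.
Check 8^d mod 103 for each divisor in increasing order:
8^1 ≡ 8 (mod 103)
8^2 ≡ 64 (mod 103)
8^3 ≡ 100 (mod 103)
8^6 ≡ 9 (mod 103)
8^17 ≡ 1 (mod 103) ✓
The order of 8 is 17, so the subgroup it generates has 17 elements.
The index is φ(103) / ord(8) = 102 / 17 = 6.

6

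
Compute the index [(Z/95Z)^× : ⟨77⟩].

18

By Lagrange's theorem, ord_95(77) divides φ(95) = φ(5·19) = (5−1)·(19−1) = 4·18 = 72 = 2^3 · 3^2.
Divisors of 72: 1, 2, 3, 4, 6, 8, 9, 12, 18, 24, 36, 72.
Evaluate successive powers at the divisors of 72:
77^1 ≡ 77 (mod 95)
77^2 ≡ 39 (mod 95)
77^3 ≡ 58 (mod 95)
77^4 ≡ 1 (mod 95) ✓
So ord_95(77) = 4, hence |⟨77⟩| = 4.
The index is φ(95) / ord(77) = 72 / 4 = 18.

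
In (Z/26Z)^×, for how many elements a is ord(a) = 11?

0

φ(26) = φ(2)·φ(13) = 1·12 = 12 = 2^2 · 3.
Since (Z/26Z)^× is cyclic of order 12, the number of elements of order d is φ(d) when d | 12 and 0 otherwise.
Here 12 is not a multiple of 11, so there are no elements of order 11.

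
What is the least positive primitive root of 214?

φ(214) = φ(2)·φ(107) = 1·106 = 106 = 2 · 53.
g is a primitive root iff g^(106/q) ≢ 1 (mod 214) for each prime q ∈ {2, 53}.
g = 2: gcd(2, 214) = 2 > 1, not a unit — skip.
g = 3: 3^53 ≡ 1 — hits 1, so not a primitive root.
g = 4: gcd(4, 214) = 2 > 1, not a unit — skip.
g = 5: 5^53 ≡ 213; 5^2 ≡ 25 — none is 1, so 5 is a primitive root.
So 5 is the smallest generator of (Z/214Z)^×.

5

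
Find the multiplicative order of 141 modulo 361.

114

By Lagrange's theorem, ord_361(141) divides φ(361) = φ(19^2) = 19·(19−1) = 342 = 2 · 3^2 · 19.
Divisors of 342: 1, 2, 3, 6, 9, 18, 19, 38, 57, 114, 171, 342.
Test each divisor d:
141^1 ≡ 141 (mod 361)
141^2 ≡ 26 (mod 361)
141^3 ≡ 56 (mod 361)
141^6 ≡ 248 (mod 361)
141^9 ≡ 170 (mod 361)
141^18 ≡ 20 (mod 361)
141^19 ≡ 293 (mod 361)
141^38 ≡ 292 (mod 361)
141^57 ≡ 360 (mod 361)
141^114 ≡ 1 (mod 361) ✓
Hence ord(141) = 114.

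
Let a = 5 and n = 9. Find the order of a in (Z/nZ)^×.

6

By Lagrange's theorem, ord_9(5) divides φ(9) = φ(3^2) = 3·(3−1) = 6 = 2 · 3.
Divisors of 6: 1, 2, 3, 6.
Compute 5^d (mod 9) for the divisors d until we hit 1:
5^1 ≡ 5 (mod 9)
5^2 ≡ 7 (mod 9)
5^3 ≡ 8 (mod 9)
5^6 ≡ 1 (mod 9) ✓
The smallest such exponent is 6, so the order of 5 is 6.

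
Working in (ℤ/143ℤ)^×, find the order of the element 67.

12

By Lagrange's theorem, ord_143(67) divides φ(143) = φ(11·13) = (11−1)·(13−1) = 10·12 = 120 = 2^3 · 3 · 5.
Divisors of 120: 1, 2, 3, 4, 5, 6, 8, 10, 12, 15, 20, 24, 30, 40, 60, 120.
Compute 67^d (mod 143) for the divisors d until we hit 1:
67^1 ≡ 67 (mod 143)
67^2 ≡ 56 (mod 143)
67^3 ≡ 34 (mod 143)
67^4 ≡ 133 (mod 143)
67^5 ≡ 45 (mod 143)
67^6 ≡ 12 (mod 143)
67^8 ≡ 100 (mod 143)
67^10 ≡ 23 (mod 143)
67^12 ≡ 1 (mod 143) ✓
The smallest such exponent is 12, so the order of 67 is 12.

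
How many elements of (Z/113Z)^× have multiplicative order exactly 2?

φ(113) = 113 − 1 = 112 = 2^4 · 7.
Since (Z/113Z)^× is cyclic of order 112, the number of elements of order d is φ(d) when d | 112 and 0 otherwise.
2 | 112, and φ(2) = 2 − 1 = 1.

1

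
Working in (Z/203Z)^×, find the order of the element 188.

ord(188) | φ(203) = φ(7·29) = (7−1)·(29−1) = 6·28 = 168 = 2^3 · 3 · 7.
Divisors of 168: 1, 2, 3, 4, 6, 7, 8, 12, 14, 21, 24, 28, 42, 56, 84, 168.
Compute 188^d (mod 203) for the divisors d until we hit 1:
188^1 ≡ 188 (mod 203)
188^2 ≡ 22 (mod 203)
188^3 ≡ 76 (mod 203)
188^4 ≡ 78 (mod 203)
188^6 ≡ 92 (mod 203)
188^7 ≡ 41 (mod 203)
188^8 ≡ 197 (mod 203)
188^12 ≡ 141 (mod 203)
188^14 ≡ 57 (mod 203)
188^21 ≡ 104 (mod 203)
188^24 ≡ 190 (mod 203)
188^28 ≡ 1 (mod 203) ✓
So ord_203(188) = 28.

28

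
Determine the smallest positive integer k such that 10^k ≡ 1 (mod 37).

3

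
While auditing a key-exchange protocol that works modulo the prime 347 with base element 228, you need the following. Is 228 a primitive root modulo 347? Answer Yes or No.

Yes

φ(347) = 347 − 1 = 346 = 2 · 173.
An element g generates (Z/347Z)^× iff g^(346/q) ≢ 1 (mod 347) for each prime q ∈ {2, 173}.
228^173 ≡ 346 (mod 347)  [q = 2: ≢ 1 ✓]
228^2 ≡ 281 (mod 347)  [q = 173: ≢ 1 ✓]
Every test exponent gives a nontrivial residue, hence 228 generates the full group.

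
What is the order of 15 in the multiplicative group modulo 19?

18

The order of 15 must divide φ(19) = 19 − 1 = 18 = 2 · 3^2.
Divisors of 18: 1, 2, 3, 6, 9, 18.
Evaluate successive powers at the divisors of 18:
15^1 ≡ 15
15^2 ≡ 16
15^3 ≡ 12
15^6 ≡ 11
15^9 ≡ 18
15^18 ≡ 1
The smallest such exponent is 18, so the order of 15 is 18.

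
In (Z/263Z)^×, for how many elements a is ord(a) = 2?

φ(263) = 263 − 1 = 262 = 2 · 131.
(Z/263Z)^× is cyclic (|G| = 262); a cyclic group of order m has exactly φ(d) elements of each order d | m, and none otherwise.
2 | 262, and φ(2) = 2 − 1 = 1.

1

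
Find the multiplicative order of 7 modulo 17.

Since 7 ∈ (Z/17Z)^×, its order divides φ(17) = 17 − 1 = 16 = 2^4.
Divisors of 16: 1, 2, 4, 8, 16.
Compute 7^d (mod 17) for the divisors d until we hit 1:
7^1 ≡ 7 (mod 17)
7^2 ≡ 15 (mod 17)
7^4 ≡ 4 (mod 17)
7^8 ≡ 16 (mod 17)
7^16 ≡ 1 (mod 17) ✓
So ord_17(7) = 16.

16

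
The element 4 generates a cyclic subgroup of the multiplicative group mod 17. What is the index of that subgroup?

4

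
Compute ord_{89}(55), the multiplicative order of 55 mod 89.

By Lagrange's theorem, ord_89(55) divides φ(89) = 89 − 1 = 88 = 2^3 · 11.
Divisors of 88: 1, 2, 4, 8, 11, 22, 44, 88.
Test each divisor d:
55^1 ≡ 55 (mod 89)
55^2 ≡ 88 (mod 89)
55^4 ≡ 1 (mod 89) ✓
The smallest such exponent is 4, so the order of 55 is 4.

4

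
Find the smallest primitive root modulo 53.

φ(53) = 53 − 1 = 52 = 2^2 · 13.
Test candidates g = 2, 3, … against the prime factors q ∈ {2, 13} of φ(53): g is a generator iff g^(52/q) ≢ 1 for every such q.
g = 2: 2^26 ≡ 52; 2^4 ≡ 16 — none is 1, so 2 is a primitive root.
So 2 is the smallest generator of (Z/53Z)^×.

2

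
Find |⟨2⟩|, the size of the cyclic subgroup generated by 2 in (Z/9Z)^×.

6

By Lagrange's theorem, ord_9(2) divides φ(9) = φ(3^2) = 3·(3−1) = 6 = 2 · 3.
Divisors of 6: 1, 2, 3, 6.
Check 2^d mod 9 for each divisor in increasing order:
2^1 ≡ 2
2^2 ≡ 4
2^3 ≡ 8
2^6 ≡ 1
So ord_9(2) = 6.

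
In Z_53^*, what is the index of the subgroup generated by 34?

1

ord(34) | φ(53) = 53 − 1 = 52 = 2^2 · 13.
Divisors of 52: 1, 2, 4, 13, 26, 52.
Evaluate successive powers at the divisors of 52:
34^1 ≡ 34 (mod 53)
34^2 ≡ 43 (mod 53)
34^4 ≡ 47 (mod 53)
34^13 ≡ 23 (mod 53)
34^26 ≡ 52 (mod 53)
34^52 ≡ 1 (mod 53) ✓
So ord_53(34) = 52, hence |⟨34⟩| = 52.
The index is φ(53) / ord(34) = 52 / 52 = 1.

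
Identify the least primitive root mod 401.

3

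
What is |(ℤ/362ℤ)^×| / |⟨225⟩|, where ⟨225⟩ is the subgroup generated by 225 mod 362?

4

The order of 225 must divide φ(362) = φ(2)·φ(181) = 1·180 = 180 = 2^2 · 3^2 · 5.
Divisors of 180: 1, 2, 3, 4, 5, 6, 9, 10, 12, 15, 18, 20, 30, 36, 45, 60, 90, 180.
Evaluate successive powers at the divisors of 180:
225^1 ≡ 225
225^2 ≡ 307
225^3 ≡ 295
225^4 ≡ 129
225^5 ≡ 65
225^6 ≡ 145
225^9 ≡ 59
225^10 ≡ 243
225^12 ≡ 29
225^15 ≡ 229
225^18 ≡ 223
225^20 ≡ 43
225^30 ≡ 313
225^36 ≡ 135
225^45 ≡ 1
The order of 225 is 45, so the subgroup it generates has 45 elements.
The index is φ(362) / ord(225) = 180 / 45 = 4.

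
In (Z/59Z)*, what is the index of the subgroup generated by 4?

2

By Lagrange's theorem, ord_59(4) divides φ(59) = 59 − 1 = 58 = 2 · 29.
Divisors of 58: 1, 2, 29, 58.
Evaluate successive powers at the divisors of 58:
4^1 ≡ 4 (mod 59)
4^2 ≡ 16 (mod 59)
4^29 ≡ 1 (mod 59) ✓
Thus |⟨4⟩| = ord(4) = 29.
Index = |(Z/59Z)^×| / |⟨4⟩| = 58 / 29 = 2.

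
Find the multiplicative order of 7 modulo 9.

3

The order of 7 must divide φ(9) = φ(3^2) = 3·(3−1) = 6 = 2 · 3.
Divisors of 6: 1, 2, 3, 6.
Evaluate successive powers at the divisors of 6:
7^1 ≡ 7 (mod 9)
7^2 ≡ 4 (mod 9)
7^3 ≡ 1 (mod 9) ✓
So ord_9(7) = 3.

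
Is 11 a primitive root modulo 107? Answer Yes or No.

φ(107) = 107 − 1 = 106 = 2 · 53.
11 is a primitive root mod 107 iff 11^(φ(107)/q) ≢ 1 for every prime q | φ(107), i.e. q ∈ {2, 53}.
11^53 ≡ 1 (mod 107)  [q = 2: ≡ 1 ✗]
11^2 ≡ 14 (mod 107)  [q = 53: ≢ 1 ✓]
The check at q = 2 fails, so 11 generates a proper subgroup.

No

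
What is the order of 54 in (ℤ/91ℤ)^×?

By Lagrange's theorem, ord_91(54) divides φ(91) = φ(7·13) = (7−1)·(13−1) = 6·12 = 72 = 2^3 · 3^2.
Divisors of 72: 1, 2, 3, 4, 6, 8, 9, 12, 18, 24, 36, 72.
Test each divisor d:
54^1 ≡ 54 (mod 91)
54^2 ≡ 4 (mod 91)
54^3 ≡ 34 (mod 91)
54^4 ≡ 16 (mod 91)
54^6 ≡ 64 (mod 91)
54^8 ≡ 74 (mod 91)
54^9 ≡ 83 (mod 91)
54^12 ≡ 1 (mod 91) ✓
So ord_91(54) = 12.

12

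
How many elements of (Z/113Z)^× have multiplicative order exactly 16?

φ(113) = 113 − 1 = 112 = 2^4 · 7.
In a cyclic group of order 112, there are φ(d) elements of order d for each divisor d of 112, and zero for non-divisors.
16 = 2^4 divides 112, and φ(16) = 8.

8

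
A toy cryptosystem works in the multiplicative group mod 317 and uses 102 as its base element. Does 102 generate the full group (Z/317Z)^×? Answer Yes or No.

Yes

φ(317) = 317 − 1 = 316 = 2^2 · 79.
An element g generates (Z/317Z)^× iff g^(316/q) ≢ 1 (mod 317) for each prime q ∈ {2, 79}.
102^158 ≡ 316 (mod 317)  [q = 2: ≢ 1 ✓]
102^4 ≡ 79 (mod 317)  [q = 79: ≢ 1 ✓]
Every test exponent gives a nontrivial residue, hence 102 generates the full group.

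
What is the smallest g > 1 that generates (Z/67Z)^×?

φ(67) = 67 − 1 = 66 = 2 · 3 · 11.
g is a primitive root iff g^(66/q) ≢ 1 (mod 67) for each prime q ∈ {2, 3, 11}.
g = 2: 2^33 ≡ 66; 2^22 ≡ 37; 2^6 ≡ 64 — none is 1, so 2 is a primitive root.
So 2 is the smallest generator of (Z/67Z)^×.

2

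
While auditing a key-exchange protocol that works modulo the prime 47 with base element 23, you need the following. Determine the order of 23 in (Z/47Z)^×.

By Lagrange's theorem, ord_47(23) divides φ(47) = 47 − 1 = 46 = 2 · 23.
Divisors of 46: 1, 2, 23, 46.
Check 23^d mod 47 for each divisor in increasing order:
23^1 ≡ 23
23^2 ≡ 12
23^23 ≡ 46
23^46 ≡ 1
The smallest such exponent is 46, so the order of 23 is 46.

46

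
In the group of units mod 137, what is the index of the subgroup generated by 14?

4

ord(14) | φ(137) = 137 − 1 = 136 = 2^3 · 17.
Divisors of 136: 1, 2, 4, 8, 17, 34, 68, 136.
Check 14^d mod 137 for each divisor in increasing order:
14^1 ≡ 14
14^2 ≡ 59
14^4 ≡ 56
14^8 ≡ 122
14^17 ≡ 136
14^34 ≡ 1
So ord_137(14) = 34, hence |⟨14⟩| = 34.
The index is φ(137) / ord(14) = 136 / 34 = 4.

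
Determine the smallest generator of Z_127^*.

3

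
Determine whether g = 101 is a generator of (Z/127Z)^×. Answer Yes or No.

Yes

φ(127) = 127 − 1 = 126 = 2 · 3^2 · 7.
101 is a primitive root mod 127 iff 101^(φ(127)/q) ≢ 1 for every prime q | φ(127), i.e. q ∈ {2, 3, 7}.
101^63 ≡ 126 (mod 127)  [q = 2: ≢ 1 ✓]
101^42 ≡ 107 (mod 127)  [q = 3: ≢ 1 ✓]
101^18 ≡ 8 (mod 127)  [q = 7: ≢ 1 ✓]
All checks pass, so 101 has order 126 and is a primitive root modulo 127.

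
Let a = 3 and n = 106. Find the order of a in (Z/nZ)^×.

ord(3) | φ(106) = φ(2)·φ(53) = 1·52 = 52 = 2^2 · 13.
Divisors of 52: 1, 2, 4, 13, 26, 52.
Evaluate successive powers at the divisors of 52:
3^1 ≡ 3
3^2 ≡ 9
3^4 ≡ 81
3^13 ≡ 83
3^26 ≡ 105
3^52 ≡ 1
So ord_106(3) = 52.

52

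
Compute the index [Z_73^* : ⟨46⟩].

18

By Lagrange's theorem, ord_73(46) divides φ(73) = 73 − 1 = 72 = 2^3 · 3^2.
Divisors of 72: 1, 2, 3, 4, 6, 8, 9, 12, 18, 24, 36, 72.
Check 46^d mod 73 for each divisor in increasing order:
46^1 ≡ 46 (mod 73)
46^2 ≡ 72 (mod 73)
46^3 ≡ 27 (mod 73)
46^4 ≡ 1 (mod 73) ✓
So ord_73(46) = 4, hence |⟨46⟩| = 4.
[(Z/73Z)^× : ⟨46⟩] = 72/4 = 18.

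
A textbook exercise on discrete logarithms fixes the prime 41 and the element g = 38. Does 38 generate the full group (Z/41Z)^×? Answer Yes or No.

No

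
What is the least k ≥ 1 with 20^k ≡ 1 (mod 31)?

15

ord(20) | φ(31) = 31 − 1 = 30 = 2 · 3 · 5.
Divisors of 30: 1, 2, 3, 5, 6, 10, 15, 30.
Check 20^d mod 31 for each divisor in increasing order:
20^1 ≡ 20
20^2 ≡ 28
20^3 ≡ 2
20^5 ≡ 25
20^6 ≡ 4
20^10 ≡ 5
20^15 ≡ 1
Hence ord(20) = 15.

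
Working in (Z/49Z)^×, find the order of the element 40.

Since 40 ∈ (Z/49Z)^×, its order divides φ(49) = φ(7^2) = 7·(7−1) = 42 = 2 · 3 · 7.
Divisors of 42: 1, 2, 3, 6, 7, 14, 21, 42.
Test each divisor d:
40^1 ≡ 40
40^2 ≡ 32
40^3 ≡ 6
40^6 ≡ 36
40^7 ≡ 19
40^14 ≡ 18
40^21 ≡ 48
40^42 ≡ 1
Hence ord(40) = 42.

42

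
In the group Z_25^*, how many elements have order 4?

2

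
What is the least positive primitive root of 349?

2

φ(349) = 349 − 1 = 348 = 2^2 · 3 · 29.
g is a primitive root iff g^(348/q) ≢ 1 (mod 349) for each prime q ∈ {2, 3, 29}.
g = 2: 2^174 ≡ 348; 2^116 ≡ 226; 2^12 ≡ 257 — none is 1, so 2 is a primitive root.
So 2 is the smallest generator of (Z/349Z)^×.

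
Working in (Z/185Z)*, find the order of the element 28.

36

The order of 28 must divide φ(185) = φ(5·37) = (5−1)·(37−1) = 4·36 = 144 = 2^4 · 3^2.
Divisors of 144: 1, 2, 3, 4, 6, 8, 9, 12, 16, 18, 24, 36, 48, 72, 144.
Evaluate successive powers at the divisors of 144:
28^1 ≡ 28 (mod 185)
28^2 ≡ 44 (mod 185)
28^3 ≡ 122 (mod 185)
28^4 ≡ 86 (mod 185)
28^6 ≡ 84 (mod 185)
28^8 ≡ 181 (mod 185)
28^9 ≡ 73 (mod 185)
28^12 ≡ 26 (mod 185)
28^16 ≡ 16 (mod 185)
28^18 ≡ 149 (mod 185)
28^24 ≡ 121 (mod 185)
28^36 ≡ 1 (mod 185) ✓
So ord_185(28) = 36.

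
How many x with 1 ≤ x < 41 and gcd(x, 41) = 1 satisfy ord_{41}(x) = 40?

16

φ(41) = 41 − 1 = 40 = 2^3 · 5.
In a cyclic group of order 40, there are φ(d) elements of order d for each divisor d of 40, and zero for non-divisors.
40 = 2^3 · 5 divides 40, and φ(40) = 16.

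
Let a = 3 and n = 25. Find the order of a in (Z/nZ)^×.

Since 3 ∈ (Z/25Z)^×, its order divides φ(25) = φ(5^2) = 5·(5−1) = 20 = 2^2 · 5.
Divisors of 20: 1, 2, 4, 5, 10, 20.
Check 3^d mod 25 for each divisor in increasing order:
3^1 ≡ 3 (mod 25)
3^2 ≡ 9 (mod 25)
3^4 ≡ 6 (mod 25)
3^5 ≡ 18 (mod 25)
3^10 ≡ 24 (mod 25)
3^20 ≡ 1 (mod 25) ✓
Hence ord(3) = 20.

20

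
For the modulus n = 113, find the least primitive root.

3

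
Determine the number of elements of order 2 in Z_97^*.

1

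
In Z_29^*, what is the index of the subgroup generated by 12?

7

ord(12) | φ(29) = 29 − 1 = 28 = 2^2 · 7.
Divisors of 28: 1, 2, 4, 7, 14, 28.
Check 12^d mod 29 for each divisor in increasing order:
12^1 ≡ 12 (mod 29)
12^2 ≡ 28 (mod 29)
12^4 ≡ 1 (mod 29) ✓
Thus |⟨12⟩| = ord(12) = 4.
[(Z/29Z)^× : ⟨12⟩] = 28/4 = 7.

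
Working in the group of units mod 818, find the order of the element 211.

The order of 211 must divide φ(818) = φ(2)·φ(409) = 1·408 = 408 = 2^3 · 3 · 17.
Divisors of 408: 1, 2, 3, 4, 6, 8, 12, 17, 24, 34, 51, 68, 102, 136, 204, 408.
Compute 211^d (mod 818) for the divisors d until we hit 1:
211^1 ≡ 211
211^2 ≡ 349
211^3 ≡ 19
211^4 ≡ 737
211^6 ≡ 361
211^8 ≡ 17
211^12 ≡ 259
211^17 ≡ 447
211^24 ≡ 5
211^34 ≡ 217
211^51 ≡ 475
211^68 ≡ 463
211^102 ≡ 675
211^136 ≡ 53
211^204 ≡ 817
211^408 ≡ 1
Therefore the multiplicative order of 211 modulo 818 is 408.

408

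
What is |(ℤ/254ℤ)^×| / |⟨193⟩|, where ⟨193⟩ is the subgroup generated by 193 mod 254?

3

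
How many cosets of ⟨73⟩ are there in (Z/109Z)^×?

4

ord(73) | φ(109) = 109 − 1 = 108 = 2^2 · 3^3.
Divisors of 108: 1, 2, 3, 4, 6, 9, 12, 18, 27, 36, 54, 108.
Evaluate successive powers at the divisors of 108:
73^1 ≡ 73
73^2 ≡ 97
73^3 ≡ 105
73^4 ≡ 35
73^6 ≡ 16
73^9 ≡ 45
73^12 ≡ 38
73^18 ≡ 63
73^27 ≡ 1
So ord_109(73) = 27, hence |⟨73⟩| = 27.
The index is φ(109) / ord(73) = 108 / 27 = 4.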